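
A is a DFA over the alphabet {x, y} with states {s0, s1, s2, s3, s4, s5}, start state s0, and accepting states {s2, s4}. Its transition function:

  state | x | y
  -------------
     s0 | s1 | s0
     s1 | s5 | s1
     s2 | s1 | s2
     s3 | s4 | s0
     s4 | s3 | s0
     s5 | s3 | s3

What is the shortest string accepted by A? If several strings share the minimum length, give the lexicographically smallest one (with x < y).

xxxx

A breadth-first search from s0 reaches an accepting state first via the path s0 → s1 → s5 → s3 → s4 on input xxxx.
No string of length < 4 is accepted (BFS exhausts all shorter strings without reaching an accepting state), and xxxx is the lexicographically least accepting string of length 4.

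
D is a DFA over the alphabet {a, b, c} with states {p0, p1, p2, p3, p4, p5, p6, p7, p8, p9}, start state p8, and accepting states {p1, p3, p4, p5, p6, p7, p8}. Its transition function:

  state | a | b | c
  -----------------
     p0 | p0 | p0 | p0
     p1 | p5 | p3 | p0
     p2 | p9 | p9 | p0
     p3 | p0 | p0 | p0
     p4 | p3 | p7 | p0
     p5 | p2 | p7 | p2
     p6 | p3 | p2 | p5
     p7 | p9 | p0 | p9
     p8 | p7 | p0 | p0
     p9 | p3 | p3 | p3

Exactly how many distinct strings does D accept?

The useful subgraph on states {p3, p7, p8, p9} is acyclic, so L(D) is finite; the longest accepting path visits 4 useful states, giving maximum string length 3.
Counting accepting paths from p8 by length: 1 of length 0, 1 of length 1, 6 of length 3. Total 8.

8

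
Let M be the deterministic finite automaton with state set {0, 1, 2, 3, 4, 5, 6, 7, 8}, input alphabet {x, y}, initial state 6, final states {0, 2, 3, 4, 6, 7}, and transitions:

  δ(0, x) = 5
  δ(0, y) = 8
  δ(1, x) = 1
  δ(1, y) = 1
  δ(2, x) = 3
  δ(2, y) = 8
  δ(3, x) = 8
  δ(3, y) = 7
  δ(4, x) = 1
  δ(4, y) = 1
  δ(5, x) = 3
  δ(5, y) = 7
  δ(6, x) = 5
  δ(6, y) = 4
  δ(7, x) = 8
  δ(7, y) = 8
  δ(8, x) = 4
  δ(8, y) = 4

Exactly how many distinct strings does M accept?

The useful subgraph on states {3, 4, 5, 6, 7, 8} is acyclic, so L(M) is finite; the longest accepting path visits 6 useful states, giving maximum string length 5.
Counting accepting paths from 6 by length: 1 of length 0, 1 of length 1, 2 of length 2, 1 of length 3, 6 of length 4, 4 of length 5. Total 15.

15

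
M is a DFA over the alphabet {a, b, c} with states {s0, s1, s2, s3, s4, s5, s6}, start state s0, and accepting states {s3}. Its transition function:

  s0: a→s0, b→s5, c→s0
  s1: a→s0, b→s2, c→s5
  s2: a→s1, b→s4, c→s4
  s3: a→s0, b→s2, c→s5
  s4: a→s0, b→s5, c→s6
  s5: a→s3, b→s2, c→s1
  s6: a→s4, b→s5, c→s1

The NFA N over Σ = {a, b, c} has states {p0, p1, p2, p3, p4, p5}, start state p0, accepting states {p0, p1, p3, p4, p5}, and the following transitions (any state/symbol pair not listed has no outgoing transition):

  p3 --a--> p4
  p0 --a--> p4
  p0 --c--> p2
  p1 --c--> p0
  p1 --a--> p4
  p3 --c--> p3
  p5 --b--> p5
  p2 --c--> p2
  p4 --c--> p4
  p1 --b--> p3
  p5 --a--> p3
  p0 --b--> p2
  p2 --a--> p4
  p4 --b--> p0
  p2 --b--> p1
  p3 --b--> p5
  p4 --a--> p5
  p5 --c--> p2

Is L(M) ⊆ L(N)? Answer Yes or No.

Yes

Exploring the product automaton M × N from the start pair (s0, p0), following both machines on each input symbol, reaches 33 state pairs: (s0, p0), (s0, p4), (s5, p2), (s0, p2), (s0, p5), (s5, p0), (s3, p4), (s2, p1), (s1, p2), (s5, p1), (s0, p3), (s5, p5), (s2, p2), (s2, p0), (s5, p4), (s1, p4), (s4, p3), (s4, p0), (s2, p3), (s1, p0), (s3, p3), (s2, p5), (s4, p1), (s4, p2), (s3, p5), (s6, p3), (s6, p2), (s4, p5), (s5, p3), (s1, p3), (s6, p0), (s4, p4), (s6, p4).
M accepts in {s3} and N accepts in {p0, p1, p3, p4, p5}. The reachable pairs whose M-component is accepting are (s3, p4), (s3, p3), (s3, p5); in each of them the N-component is accepting too, so the product for L(M) \ L(N) (M-component accepting, N-component rejecting) has no reachable accepting pair and the difference is empty.
Hence every string in L(M) is also in L(N).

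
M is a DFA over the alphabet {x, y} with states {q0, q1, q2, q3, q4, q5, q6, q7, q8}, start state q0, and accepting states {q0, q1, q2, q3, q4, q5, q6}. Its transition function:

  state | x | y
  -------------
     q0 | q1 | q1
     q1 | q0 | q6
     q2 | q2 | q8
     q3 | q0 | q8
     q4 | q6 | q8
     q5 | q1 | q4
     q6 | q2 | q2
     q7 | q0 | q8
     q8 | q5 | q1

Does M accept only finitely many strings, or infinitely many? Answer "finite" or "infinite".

State q0 is reachable from the start and can reach an accepting state, and it lies on the cycle q0 → q1 → q0.
Traversing that cycle any number of times yields accepted strings of unbounded length, so the language is infinite.

infinite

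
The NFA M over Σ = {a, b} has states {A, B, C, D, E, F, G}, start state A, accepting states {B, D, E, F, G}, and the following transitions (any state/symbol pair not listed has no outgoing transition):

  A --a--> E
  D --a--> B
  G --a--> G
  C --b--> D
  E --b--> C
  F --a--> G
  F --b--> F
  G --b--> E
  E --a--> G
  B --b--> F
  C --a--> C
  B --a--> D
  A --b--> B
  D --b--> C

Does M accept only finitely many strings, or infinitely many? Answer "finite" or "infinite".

infinite

State B is reachable from the start and can reach an accepting state, and it lies on the cycle B → D → B.
Traversing that cycle any number of times yields accepted strings of unbounded length, so the language is infinite.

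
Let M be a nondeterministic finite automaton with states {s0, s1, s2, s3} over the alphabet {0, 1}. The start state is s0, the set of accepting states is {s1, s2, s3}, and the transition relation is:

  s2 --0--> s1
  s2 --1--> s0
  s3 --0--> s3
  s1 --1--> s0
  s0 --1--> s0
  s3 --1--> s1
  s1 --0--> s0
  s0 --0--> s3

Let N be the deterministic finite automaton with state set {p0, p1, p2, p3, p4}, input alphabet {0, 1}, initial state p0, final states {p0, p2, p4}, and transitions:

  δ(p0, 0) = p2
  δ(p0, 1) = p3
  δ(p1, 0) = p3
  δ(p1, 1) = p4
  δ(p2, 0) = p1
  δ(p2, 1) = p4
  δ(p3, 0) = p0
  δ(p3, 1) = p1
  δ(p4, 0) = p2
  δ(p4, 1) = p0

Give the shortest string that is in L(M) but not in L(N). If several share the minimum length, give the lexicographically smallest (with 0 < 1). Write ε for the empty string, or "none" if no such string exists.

00

The string 00 is accepted by M but not by N.
No shorter string lies in the difference, and 00 is the lexicographically first length-2 string in L(M) \ L(N).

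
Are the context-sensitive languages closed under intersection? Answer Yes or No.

Yes

An LBA keeps a copy of the input on a second track, runs the LBA for L₁, and if that accepts restores the input and runs the LBA for L₂; linear space suffices, so L₁ ∩ L₂ is context-sensitive.
So the context-sensitive languages are closed under intersection.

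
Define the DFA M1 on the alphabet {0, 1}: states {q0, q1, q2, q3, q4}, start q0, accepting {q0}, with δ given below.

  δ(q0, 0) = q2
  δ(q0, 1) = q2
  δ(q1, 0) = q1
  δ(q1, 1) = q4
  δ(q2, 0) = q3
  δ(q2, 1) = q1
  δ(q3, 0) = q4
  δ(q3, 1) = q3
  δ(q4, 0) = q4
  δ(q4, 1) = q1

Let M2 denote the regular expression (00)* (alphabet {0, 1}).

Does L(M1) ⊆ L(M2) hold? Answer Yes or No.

Yes

Converting the expression M2 to a DFA (subset construction, then merging equivalent states) gives the minimal DFA with states {r0, r1, r2}, start state r0, accepting states {r0} and transitions r0: 0→r1, 1→r2; r1: 0→r0, 1→r2; r2: 0→r2, 1→r2.
Exploring the product automaton M1 × M2 from the start pair (q0, r0), following both machines on each input symbol, reaches 9 state pairs: (q0, r0), (q2, r1), (q2, r2), (q3, r0), (q1, r2), (q3, r2), (q4, r1), (q4, r2), (q4, r0).
M1 accepts in {q0} and M2 accepts in {r0}. The reachable pairs whose M1-component is accepting are (q0, r0); in each of them the M2-component is accepting too, so the product for L(M1) \ L(M2) (M1-component accepting, M2-component rejecting) has no reachable accepting pair and the difference is empty.
Hence every string in L(M1) is also in L(M2).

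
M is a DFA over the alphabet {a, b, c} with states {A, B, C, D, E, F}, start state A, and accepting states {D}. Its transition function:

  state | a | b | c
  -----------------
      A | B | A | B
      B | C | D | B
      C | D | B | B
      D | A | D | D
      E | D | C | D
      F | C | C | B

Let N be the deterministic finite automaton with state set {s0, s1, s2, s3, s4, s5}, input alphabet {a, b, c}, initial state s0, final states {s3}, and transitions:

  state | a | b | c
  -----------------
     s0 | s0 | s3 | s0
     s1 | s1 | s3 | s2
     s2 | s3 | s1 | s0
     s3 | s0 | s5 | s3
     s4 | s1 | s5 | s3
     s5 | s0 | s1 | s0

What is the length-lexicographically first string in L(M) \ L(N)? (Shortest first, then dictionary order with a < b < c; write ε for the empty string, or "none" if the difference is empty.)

The string aaa is accepted by M but not by N.
No shorter string lies in the difference, and aaa is the lexicographically first length-3 string in L(M) \ L(N).

aaa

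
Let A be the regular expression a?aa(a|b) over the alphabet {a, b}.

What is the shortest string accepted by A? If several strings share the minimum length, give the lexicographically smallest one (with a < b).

By inspection of the expression, no string of length less than 3 matches, and aaa is the lexicographically first match of length 3.

aaa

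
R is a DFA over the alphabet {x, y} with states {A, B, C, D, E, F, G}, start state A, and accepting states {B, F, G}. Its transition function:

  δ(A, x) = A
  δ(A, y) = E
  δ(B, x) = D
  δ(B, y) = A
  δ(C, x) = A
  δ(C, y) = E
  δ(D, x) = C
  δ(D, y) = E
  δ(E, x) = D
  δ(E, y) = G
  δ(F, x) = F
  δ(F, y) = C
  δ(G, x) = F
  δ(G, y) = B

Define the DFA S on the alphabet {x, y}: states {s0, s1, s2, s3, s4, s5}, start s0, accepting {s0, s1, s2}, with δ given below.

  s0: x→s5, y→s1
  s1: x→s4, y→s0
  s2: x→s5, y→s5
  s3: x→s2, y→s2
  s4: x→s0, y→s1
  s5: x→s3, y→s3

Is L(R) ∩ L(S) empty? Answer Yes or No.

No

The string yy is accepted by both R and S.
Hence L(R) ∩ L(S) ≠ ∅.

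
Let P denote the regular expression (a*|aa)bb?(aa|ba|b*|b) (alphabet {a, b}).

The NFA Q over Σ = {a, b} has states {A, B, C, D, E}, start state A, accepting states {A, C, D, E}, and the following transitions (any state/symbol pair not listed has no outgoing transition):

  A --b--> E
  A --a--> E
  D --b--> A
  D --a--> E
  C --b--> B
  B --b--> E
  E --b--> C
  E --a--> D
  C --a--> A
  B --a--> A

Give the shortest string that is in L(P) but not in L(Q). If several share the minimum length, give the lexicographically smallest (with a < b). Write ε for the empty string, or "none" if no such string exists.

abb

The string abb is accepted by P but not by Q.
No shorter string lies in the difference, and abb is the lexicographically first length-3 string in L(P) \ L(Q).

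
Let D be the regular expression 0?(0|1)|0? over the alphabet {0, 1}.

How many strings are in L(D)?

5

The expression has no Kleene star, so L(D) is finite. Expanding the alternatives gives {ε, 0, 1, 00, 01}.
That is 1 of length 0, 2 of length 1, 2 of length 2: 5 strings in all.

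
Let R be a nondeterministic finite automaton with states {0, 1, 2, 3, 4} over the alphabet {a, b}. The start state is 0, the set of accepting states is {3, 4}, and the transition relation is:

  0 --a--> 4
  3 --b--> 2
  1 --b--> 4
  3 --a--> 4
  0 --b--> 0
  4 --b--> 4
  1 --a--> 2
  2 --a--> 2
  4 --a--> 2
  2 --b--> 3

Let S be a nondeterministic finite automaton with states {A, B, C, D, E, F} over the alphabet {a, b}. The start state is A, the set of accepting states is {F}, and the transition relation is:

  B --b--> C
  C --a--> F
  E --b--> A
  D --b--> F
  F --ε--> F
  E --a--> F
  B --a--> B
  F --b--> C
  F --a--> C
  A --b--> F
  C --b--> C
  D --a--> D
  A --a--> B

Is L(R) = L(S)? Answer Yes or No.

The string a is accepted by R but rejected by S.
So L(R) ≠ L(S).

No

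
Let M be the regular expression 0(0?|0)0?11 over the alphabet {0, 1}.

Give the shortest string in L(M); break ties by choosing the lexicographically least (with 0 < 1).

By inspection of the expression, no string of length less than 3 matches, and 011 is the lexicographically first match of length 3.

011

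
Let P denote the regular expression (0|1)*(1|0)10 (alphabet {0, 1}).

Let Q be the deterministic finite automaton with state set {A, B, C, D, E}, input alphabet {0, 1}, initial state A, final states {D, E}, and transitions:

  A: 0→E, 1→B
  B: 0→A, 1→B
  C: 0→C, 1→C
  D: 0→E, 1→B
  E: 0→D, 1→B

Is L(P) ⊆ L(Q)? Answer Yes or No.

The string 010 is in L(P) but not in L(Q).
So L(P) ⊄ L(Q).

No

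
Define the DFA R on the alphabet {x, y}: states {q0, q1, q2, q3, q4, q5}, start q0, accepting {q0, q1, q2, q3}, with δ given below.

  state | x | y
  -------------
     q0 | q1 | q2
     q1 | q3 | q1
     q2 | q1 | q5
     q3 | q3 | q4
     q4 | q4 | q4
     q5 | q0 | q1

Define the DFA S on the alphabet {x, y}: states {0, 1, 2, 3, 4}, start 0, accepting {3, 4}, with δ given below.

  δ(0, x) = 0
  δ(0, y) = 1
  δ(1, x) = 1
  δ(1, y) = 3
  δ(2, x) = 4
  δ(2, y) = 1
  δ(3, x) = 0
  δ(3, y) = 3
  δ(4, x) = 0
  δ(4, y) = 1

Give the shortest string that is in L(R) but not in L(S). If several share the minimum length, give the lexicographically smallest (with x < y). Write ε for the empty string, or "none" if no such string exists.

ε

The empty string ε is accepted by R but not by S.
Since ε is the unique shortest string, it is the required witness.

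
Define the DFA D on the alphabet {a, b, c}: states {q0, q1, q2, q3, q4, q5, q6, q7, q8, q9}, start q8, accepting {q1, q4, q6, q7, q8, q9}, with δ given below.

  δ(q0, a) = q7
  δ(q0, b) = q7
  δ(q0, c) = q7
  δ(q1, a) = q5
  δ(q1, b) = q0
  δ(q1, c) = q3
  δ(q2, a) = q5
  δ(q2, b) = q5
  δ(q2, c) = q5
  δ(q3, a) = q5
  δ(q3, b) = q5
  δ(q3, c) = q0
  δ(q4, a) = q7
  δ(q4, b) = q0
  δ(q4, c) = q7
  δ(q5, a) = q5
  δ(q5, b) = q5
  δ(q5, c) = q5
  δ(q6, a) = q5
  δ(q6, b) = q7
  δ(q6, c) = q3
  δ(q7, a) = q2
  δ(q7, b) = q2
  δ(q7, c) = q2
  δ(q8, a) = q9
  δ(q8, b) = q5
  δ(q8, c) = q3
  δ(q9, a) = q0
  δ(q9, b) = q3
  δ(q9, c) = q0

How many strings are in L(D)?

14

The useful subgraph on states {q0, q3, q7, q8, q9} is acyclic, so L(D) is finite; the longest accepting path visits 5 useful states, giving maximum string length 4.
Counting accepting paths from q8 by length: 1 of length 0, 1 of length 1, 9 of length 3, 3 of length 4. Total 14.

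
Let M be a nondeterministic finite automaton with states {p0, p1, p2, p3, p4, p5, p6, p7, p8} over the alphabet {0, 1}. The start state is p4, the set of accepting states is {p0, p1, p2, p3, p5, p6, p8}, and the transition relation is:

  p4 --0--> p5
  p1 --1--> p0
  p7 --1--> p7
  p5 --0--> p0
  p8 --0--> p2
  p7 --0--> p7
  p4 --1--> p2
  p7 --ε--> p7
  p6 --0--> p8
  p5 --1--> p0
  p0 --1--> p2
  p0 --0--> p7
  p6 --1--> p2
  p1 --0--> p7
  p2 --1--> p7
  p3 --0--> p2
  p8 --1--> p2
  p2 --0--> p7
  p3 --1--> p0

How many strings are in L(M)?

The useful subgraph on states {p0, p2, p4, p5} is acyclic, so L(M) is finite; the longest accepting path visits 4 useful states, giving maximum string length 3.
Counting accepting paths from p4 by length: 2 of length 1, 2 of length 2, 2 of length 3. Total 6.

6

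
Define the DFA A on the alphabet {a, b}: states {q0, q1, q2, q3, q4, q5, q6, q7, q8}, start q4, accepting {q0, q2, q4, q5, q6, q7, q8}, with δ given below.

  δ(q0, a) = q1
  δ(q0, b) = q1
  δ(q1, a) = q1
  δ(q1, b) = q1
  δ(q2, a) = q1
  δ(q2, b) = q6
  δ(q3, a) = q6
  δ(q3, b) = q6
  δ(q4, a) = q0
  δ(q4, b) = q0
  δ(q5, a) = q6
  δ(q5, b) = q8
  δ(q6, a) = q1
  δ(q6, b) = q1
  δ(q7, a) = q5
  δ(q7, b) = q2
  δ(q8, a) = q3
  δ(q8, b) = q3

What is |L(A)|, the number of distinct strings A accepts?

The useful subgraph on states {q0, q4} is acyclic, so L(A) is finite; the longest accepting path visits 2 useful states, giving maximum string length 1.
Counting accepting paths from q4 by length: 1 of length 0, 2 of length 1. Total 3.

3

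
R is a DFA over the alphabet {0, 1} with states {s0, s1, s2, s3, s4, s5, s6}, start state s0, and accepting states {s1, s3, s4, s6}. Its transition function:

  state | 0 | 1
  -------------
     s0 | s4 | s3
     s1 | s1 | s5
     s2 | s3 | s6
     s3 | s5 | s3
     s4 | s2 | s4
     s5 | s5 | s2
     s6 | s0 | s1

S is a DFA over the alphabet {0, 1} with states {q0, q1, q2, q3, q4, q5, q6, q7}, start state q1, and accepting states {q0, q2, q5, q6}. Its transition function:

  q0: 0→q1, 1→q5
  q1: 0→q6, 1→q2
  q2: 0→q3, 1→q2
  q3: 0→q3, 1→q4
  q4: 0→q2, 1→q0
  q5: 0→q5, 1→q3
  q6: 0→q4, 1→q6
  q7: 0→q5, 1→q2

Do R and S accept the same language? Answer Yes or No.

Exploring the product automaton R × S from the start pair (s0, q1), following both machines on each input symbol, reaches 7 state pairs: (s0, q1), (s4, q6), (s3, q2), (s2, q4), (s5, q3), (s6, q0), (s1, q5).
R accepts in {s1, s3, s4, s6} and S accepts in {q0, q2, q5, q6}. In every reachable pair the two components are either both accepting — (s4, q6), (s3, q2), (s6, q0), (s1, q5) — or both non-accepting, so no string is accepted by exactly one of the machines: L(R) \ L(S) and L(S) \ L(R) are both empty.
Hence every string is accepted by R iff it is accepted by S, and the two languages coincide.

Yes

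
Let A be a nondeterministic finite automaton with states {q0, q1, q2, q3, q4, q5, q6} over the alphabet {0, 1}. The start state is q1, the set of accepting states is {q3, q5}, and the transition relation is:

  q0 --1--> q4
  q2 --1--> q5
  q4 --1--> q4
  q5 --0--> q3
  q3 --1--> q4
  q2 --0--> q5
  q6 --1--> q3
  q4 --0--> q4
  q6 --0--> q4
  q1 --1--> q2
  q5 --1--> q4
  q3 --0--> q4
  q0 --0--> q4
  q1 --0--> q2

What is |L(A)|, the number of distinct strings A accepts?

The useful subgraph on states {q1, q2, q3, q5} is acyclic, so L(A) is finite; the longest accepting path visits 4 useful states, giving maximum string length 3.
Counting accepting paths from q1 by length: 4 of length 2, 4 of length 3. Total 8.

8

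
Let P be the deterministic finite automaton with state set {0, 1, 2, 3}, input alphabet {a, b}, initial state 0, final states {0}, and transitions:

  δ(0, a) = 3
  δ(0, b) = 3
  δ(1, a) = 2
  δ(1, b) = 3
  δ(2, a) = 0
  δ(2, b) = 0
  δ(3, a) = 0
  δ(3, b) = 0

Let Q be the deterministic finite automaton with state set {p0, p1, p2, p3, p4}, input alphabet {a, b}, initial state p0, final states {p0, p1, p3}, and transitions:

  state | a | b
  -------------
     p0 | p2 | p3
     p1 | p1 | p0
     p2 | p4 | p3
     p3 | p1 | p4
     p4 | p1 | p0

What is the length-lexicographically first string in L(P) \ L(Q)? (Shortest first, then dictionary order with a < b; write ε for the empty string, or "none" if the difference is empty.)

aa

The string aa is accepted by P but not by Q.
No shorter string lies in the difference, and aa is the lexicographically first length-2 string in L(P) \ L(Q).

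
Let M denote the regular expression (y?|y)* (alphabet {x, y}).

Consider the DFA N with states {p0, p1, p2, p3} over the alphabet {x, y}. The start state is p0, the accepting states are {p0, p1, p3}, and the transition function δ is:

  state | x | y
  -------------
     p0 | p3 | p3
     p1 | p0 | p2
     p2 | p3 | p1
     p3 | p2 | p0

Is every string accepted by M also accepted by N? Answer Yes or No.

Yes

Converting the expression M to a DFA (subset construction, then merging equivalent states) gives the minimal DFA with states {m0, m1}, start state m0, accepting states {m0} and transitions m0: x→m1, y→m0; m1: x→m1, y→m1.
Exploring the product automaton M × N from the start pair (m0, p0), following both machines on each input symbol, reaches 6 state pairs: (m0, p0), (m1, p3), (m0, p3), (m1, p2), (m1, p0), (m1, p1).
M accepts in {m0} and N accepts in {p0, p1, p3}. The reachable pairs whose M-component is accepting are (m0, p0), (m0, p3); in each of them the N-component is accepting too, so the product for L(M) \ L(N) (M-component accepting, N-component rejecting) has no reachable accepting pair and the difference is empty.
Hence every string in L(M) is also in L(N).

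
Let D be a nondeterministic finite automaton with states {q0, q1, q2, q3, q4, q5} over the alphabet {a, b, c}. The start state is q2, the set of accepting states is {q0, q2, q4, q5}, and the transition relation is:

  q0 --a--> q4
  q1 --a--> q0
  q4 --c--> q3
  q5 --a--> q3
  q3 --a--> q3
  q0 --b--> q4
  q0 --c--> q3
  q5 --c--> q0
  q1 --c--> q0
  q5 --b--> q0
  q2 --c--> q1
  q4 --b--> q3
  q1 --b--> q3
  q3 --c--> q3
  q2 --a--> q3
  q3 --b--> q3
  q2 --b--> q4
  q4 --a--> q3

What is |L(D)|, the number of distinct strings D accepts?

8

The useful subgraph on states {q0, q1, q2, q4} is acyclic, so L(D) is finite; the longest accepting path visits 4 useful states, giving maximum string length 3.
Counting accepting paths from q2 by length: 1 of length 0, 1 of length 1, 2 of length 2, 4 of length 3. Total 8.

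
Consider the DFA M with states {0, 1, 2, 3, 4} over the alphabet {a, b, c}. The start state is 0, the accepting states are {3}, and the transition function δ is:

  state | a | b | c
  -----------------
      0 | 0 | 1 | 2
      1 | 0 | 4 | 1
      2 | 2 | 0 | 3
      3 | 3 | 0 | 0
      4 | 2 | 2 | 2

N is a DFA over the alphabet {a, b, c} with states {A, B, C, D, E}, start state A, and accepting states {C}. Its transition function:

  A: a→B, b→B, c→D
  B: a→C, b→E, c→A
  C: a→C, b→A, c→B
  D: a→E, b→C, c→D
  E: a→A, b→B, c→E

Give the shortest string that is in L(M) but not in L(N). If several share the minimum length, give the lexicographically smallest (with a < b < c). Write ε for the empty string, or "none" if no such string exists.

The string cc is accepted by M but not by N.
No shorter string lies in the difference, and cc is the lexicographically first length-2 string in L(M) \ L(N).

cc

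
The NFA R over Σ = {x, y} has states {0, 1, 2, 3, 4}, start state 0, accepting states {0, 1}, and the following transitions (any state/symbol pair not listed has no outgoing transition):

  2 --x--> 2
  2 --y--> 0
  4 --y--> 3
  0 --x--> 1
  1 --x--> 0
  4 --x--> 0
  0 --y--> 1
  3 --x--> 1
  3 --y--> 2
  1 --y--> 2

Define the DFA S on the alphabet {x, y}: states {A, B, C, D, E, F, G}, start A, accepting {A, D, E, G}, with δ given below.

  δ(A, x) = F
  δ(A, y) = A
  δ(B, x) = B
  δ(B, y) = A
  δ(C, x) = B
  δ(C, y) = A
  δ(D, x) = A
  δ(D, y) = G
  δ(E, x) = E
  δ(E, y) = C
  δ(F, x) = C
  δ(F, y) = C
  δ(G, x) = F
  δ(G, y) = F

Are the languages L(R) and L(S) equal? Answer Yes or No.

No

The string x is accepted by R but rejected by S.
So L(R) ≠ L(S).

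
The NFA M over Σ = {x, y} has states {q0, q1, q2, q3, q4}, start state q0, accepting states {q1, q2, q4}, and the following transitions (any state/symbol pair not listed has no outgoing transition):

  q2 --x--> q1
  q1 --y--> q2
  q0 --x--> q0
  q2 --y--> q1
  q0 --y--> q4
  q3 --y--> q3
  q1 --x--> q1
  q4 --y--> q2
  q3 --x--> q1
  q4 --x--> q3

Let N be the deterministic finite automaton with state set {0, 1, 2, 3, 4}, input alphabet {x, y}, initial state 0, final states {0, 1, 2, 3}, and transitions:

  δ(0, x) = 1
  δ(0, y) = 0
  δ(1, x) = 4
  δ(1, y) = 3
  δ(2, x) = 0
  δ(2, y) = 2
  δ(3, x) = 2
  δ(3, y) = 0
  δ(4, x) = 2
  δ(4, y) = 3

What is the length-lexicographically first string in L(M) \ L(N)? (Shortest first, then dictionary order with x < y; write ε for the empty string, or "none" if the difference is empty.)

The string yxx is accepted by M but not by N.
No shorter string lies in the difference, and yxx is the lexicographically first length-3 string in L(M) \ L(N).

yxx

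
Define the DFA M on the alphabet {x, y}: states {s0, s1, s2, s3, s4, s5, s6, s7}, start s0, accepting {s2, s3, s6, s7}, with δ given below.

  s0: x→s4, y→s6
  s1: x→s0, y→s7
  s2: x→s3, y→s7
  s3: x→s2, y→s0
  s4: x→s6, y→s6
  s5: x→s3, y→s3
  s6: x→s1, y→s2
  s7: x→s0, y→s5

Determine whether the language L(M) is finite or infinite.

State s0 is reachable from the start and can reach an accepting state, and it lies on the cycle s0 → s4 → s6 → s1 → s0.
Traversing that cycle any number of times yields accepted strings of unbounded length, so the language is infinite.

infinite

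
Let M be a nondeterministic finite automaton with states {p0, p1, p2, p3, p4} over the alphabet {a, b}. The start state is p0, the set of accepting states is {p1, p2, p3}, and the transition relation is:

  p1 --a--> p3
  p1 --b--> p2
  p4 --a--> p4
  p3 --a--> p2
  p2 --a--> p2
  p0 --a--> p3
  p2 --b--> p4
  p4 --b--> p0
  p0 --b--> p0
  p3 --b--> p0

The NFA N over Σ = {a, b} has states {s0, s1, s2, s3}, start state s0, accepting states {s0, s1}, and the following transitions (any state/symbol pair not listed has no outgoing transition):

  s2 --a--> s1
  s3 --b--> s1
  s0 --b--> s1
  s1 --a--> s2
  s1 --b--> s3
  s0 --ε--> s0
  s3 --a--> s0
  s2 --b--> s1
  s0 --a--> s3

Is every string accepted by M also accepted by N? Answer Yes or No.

The string a is in L(M) but not in L(N).
So L(M) ⊄ L(N).

No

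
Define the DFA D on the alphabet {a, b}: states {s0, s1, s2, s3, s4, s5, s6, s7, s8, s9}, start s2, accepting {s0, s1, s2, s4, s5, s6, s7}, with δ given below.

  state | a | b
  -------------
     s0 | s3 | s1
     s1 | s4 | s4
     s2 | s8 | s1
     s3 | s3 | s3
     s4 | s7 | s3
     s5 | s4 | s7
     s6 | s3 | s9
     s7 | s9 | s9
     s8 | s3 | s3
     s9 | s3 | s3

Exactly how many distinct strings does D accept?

The useful subgraph on states {s1, s2, s4, s7} is acyclic, so L(D) is finite; the longest accepting path visits 4 useful states, giving maximum string length 3.
Counting accepting paths from s2 by length: 1 of length 0, 1 of length 1, 2 of length 2, 2 of length 3. Total 6.

6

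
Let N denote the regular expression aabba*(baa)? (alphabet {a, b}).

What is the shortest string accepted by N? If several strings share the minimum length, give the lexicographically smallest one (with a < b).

By inspection of the expression, no string of length less than 4 matches, and aabb is the lexicographically first match of length 4.

aabb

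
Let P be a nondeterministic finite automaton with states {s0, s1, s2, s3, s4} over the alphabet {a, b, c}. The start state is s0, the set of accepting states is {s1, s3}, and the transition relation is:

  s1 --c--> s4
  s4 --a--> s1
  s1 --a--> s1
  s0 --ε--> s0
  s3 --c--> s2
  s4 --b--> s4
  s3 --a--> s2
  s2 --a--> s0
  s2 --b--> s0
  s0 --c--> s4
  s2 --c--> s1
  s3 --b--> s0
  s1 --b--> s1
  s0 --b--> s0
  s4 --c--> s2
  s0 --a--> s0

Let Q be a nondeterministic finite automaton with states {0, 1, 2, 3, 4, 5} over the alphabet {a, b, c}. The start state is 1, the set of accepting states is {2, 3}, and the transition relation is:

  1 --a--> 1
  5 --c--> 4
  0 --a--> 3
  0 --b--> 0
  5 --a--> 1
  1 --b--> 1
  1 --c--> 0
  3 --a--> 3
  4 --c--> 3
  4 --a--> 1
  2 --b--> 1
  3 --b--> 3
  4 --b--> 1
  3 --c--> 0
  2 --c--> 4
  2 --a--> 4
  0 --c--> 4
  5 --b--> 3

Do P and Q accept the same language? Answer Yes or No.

Exploring the product automaton P × Q from the start pair (s0, 1), following both machines on each input symbol, reaches 4 state pairs: (s0, 1), (s4, 0), (s1, 3), (s2, 4).
P accepts in {s1, s3} and Q accepts in {2, 3}. In every reachable pair the two components are either both accepting — (s1, 3) — or both non-accepting, so no string is accepted by exactly one of the machines: L(P) \ L(Q) and L(Q) \ L(P) are both empty.
Hence every string is accepted by P iff it is accepted by Q, and the two languages coincide.

Yes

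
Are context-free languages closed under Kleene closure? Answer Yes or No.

Yes

If S₁ is the start symbol of a grammar for L, the grammar with new start symbol S and productions S → S₁S | ε generates L*.
So the context-free languages are closed under Kleene star.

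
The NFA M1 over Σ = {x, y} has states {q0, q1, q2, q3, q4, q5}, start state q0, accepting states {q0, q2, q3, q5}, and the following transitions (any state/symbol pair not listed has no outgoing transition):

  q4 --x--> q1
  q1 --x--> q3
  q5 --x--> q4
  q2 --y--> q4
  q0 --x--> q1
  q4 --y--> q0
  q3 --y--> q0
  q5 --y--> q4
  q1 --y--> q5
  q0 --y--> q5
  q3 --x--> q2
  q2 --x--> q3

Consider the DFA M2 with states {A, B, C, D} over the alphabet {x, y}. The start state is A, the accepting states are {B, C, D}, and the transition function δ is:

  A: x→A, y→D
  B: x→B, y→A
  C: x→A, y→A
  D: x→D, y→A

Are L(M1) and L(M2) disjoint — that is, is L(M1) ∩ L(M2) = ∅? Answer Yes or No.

The string y is accepted by both M1 and M2.
Hence L(M1) ∩ L(M2) ≠ ∅.

No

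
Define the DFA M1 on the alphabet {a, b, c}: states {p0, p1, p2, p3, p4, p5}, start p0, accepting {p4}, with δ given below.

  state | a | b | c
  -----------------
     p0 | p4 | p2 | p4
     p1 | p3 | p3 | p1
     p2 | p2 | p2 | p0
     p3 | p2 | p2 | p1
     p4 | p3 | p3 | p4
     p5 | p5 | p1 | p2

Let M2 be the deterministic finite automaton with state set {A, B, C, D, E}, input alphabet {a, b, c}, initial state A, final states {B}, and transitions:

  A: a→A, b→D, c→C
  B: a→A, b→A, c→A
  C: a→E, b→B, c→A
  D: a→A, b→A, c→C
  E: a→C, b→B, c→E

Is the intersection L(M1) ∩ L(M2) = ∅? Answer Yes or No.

Exploring the product automaton M1 × M2 from the start pair (p0, A), following both machines on each input symbol, reaches 19 state pairs: (p0, A), (p4, A), (p2, D), (p4, C), (p3, A), (p3, D), (p2, A), (p0, C), (p3, E), (p3, B), (p1, C), (p4, E), (p2, B), (p2, C), (p1, E), (p1, A), (p3, C), (p2, E), (p0, E).
M1 accepts in {p4} and M2 accepts in {B}; no reachable pair has both components accepting, so no string drives both machines to acceptance simultaneously and L(M1) ∩ L(M2) = ∅.
So no string is accepted by both, and the intersection is empty.

Yes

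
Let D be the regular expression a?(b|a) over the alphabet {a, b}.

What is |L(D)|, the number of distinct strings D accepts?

4

The expression has no Kleene star, so L(D) is finite. Expanding the alternatives gives {a, b, aa, ab}.
That is 2 of length 1, 2 of length 2: 4 strings in all.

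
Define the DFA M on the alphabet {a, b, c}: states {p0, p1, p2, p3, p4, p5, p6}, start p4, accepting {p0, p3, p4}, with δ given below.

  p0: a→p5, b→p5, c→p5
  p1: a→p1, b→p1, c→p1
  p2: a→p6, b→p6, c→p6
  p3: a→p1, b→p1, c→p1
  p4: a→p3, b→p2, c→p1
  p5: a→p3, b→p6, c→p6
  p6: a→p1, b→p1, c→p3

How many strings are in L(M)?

The useful subgraph on states {p2, p3, p4, p6} is acyclic, so L(M) is finite; the longest accepting path visits 4 useful states, giving maximum string length 3.
Counting accepting paths from p4 by length: 1 of length 0, 1 of length 1, 3 of length 3. Total 5.

5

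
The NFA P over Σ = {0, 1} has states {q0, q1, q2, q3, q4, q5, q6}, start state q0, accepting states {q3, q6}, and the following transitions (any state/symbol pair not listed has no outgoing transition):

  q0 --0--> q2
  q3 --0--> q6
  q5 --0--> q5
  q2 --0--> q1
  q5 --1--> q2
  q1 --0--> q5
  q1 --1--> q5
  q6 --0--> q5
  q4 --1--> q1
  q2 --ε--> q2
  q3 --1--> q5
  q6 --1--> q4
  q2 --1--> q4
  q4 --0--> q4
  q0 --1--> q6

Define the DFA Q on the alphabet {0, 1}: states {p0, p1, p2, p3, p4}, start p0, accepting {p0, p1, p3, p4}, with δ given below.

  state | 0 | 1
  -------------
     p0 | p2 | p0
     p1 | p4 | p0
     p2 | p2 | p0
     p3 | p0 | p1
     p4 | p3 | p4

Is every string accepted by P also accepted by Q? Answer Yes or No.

Exploring the product automaton P × Q from the start pair (q0, p0), following both machines on each input symbol, reaches 10 state pairs: (q0, p0), (q2, p2), (q6, p0), (q1, p2), (q4, p0), (q5, p2), (q5, p0), (q4, p2), (q1, p0), (q2, p0).
P accepts in {q3, q6} and Q accepts in {p0, p1, p3, p4}. The reachable pairs whose P-component is accepting are (q6, p0); in each of them the Q-component is accepting too, so the product for L(P) \ L(Q) (P-component accepting, Q-component rejecting) has no reachable accepting pair and the difference is empty.
Hence every string in L(P) is also in L(Q).

Yes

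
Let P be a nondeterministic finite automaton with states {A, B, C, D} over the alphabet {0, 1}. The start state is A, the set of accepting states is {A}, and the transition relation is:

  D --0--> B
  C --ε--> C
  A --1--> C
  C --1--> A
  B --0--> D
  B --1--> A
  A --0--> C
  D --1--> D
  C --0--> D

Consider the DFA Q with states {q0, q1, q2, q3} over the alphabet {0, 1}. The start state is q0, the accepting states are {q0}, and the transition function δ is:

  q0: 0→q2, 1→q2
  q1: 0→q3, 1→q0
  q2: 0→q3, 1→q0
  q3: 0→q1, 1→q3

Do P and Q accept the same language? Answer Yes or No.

Yes

Exploring the product automaton P × Q from the start pair (A, q0), following both machines on each input symbol, reaches 4 state pairs: (A, q0), (C, q2), (D, q3), (B, q1).
P accepts in {A} and Q accepts in {q0}. In every reachable pair the two components are either both accepting — (A, q0) — or both non-accepting, so no string is accepted by exactly one of the machines: L(P) \ L(Q) and L(Q) \ L(P) are both empty.
Hence every string is accepted by P iff it is accepted by Q, and the two languages coincide.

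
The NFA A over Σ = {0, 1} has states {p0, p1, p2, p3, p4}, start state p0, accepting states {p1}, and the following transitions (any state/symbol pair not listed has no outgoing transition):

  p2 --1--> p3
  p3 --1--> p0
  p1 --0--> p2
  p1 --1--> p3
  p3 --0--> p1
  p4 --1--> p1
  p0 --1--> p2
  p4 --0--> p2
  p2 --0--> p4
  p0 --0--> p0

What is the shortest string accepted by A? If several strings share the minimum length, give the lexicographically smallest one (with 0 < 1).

101

A breadth-first search from p0 reaches an accepting state first via the path p0 → p2 → p4 → p1 on input 101.
No string of length < 3 is accepted (BFS exhausts all shorter strings without reaching an accepting state), and 101 is the lexicographically least accepting string of length 3.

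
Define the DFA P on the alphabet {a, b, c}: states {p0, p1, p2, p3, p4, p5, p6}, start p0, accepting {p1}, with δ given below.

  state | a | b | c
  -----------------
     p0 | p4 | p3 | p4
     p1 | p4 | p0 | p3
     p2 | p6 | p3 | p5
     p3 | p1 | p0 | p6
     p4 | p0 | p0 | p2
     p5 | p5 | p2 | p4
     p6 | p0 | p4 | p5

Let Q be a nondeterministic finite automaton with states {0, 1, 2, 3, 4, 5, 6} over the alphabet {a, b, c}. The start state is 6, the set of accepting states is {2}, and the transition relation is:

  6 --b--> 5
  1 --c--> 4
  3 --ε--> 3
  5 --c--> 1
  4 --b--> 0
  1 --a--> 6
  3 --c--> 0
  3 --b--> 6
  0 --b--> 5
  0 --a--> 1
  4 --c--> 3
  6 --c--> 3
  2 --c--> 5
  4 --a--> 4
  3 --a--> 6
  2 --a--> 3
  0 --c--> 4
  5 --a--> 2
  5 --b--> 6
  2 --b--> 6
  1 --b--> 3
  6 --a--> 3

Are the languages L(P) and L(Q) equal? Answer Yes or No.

Exploring the product automaton P × Q from the start pair (p0, 6), following both machines on each input symbol, reaches 7 state pairs: (p0, 6), (p4, 3), (p3, 5), (p2, 0), (p1, 2), (p6, 1), (p5, 4).
P accepts in {p1} and Q accepts in {2}. In every reachable pair the two components are either both accepting — (p1, 2) — or both non-accepting, so no string is accepted by exactly one of the machines: L(P) \ L(Q) and L(Q) \ L(P) are both empty.
Hence every string is accepted by P iff it is accepted by Q, and the two languages coincide.

Yes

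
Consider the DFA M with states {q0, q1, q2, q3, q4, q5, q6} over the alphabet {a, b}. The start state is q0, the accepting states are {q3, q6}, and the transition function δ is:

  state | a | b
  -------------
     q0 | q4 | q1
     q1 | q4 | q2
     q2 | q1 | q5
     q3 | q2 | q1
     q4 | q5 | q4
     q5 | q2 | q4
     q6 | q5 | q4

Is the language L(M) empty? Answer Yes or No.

Yes

The states reachable from the start state are {q0, q1, q2, q4, q5}.
None of the accepting states {q3, q6} is reachable, so no string is accepted and L(M) = ∅.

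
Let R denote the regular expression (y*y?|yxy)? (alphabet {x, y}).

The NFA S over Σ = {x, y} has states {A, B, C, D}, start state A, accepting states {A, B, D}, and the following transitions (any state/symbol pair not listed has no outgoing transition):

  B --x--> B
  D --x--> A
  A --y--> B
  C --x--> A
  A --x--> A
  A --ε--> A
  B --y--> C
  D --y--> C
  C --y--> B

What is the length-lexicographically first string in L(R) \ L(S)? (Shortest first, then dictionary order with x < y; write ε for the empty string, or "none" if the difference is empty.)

yy

The string yy is accepted by R but not by S.
No shorter string lies in the difference, and yy is the lexicographically first length-2 string in L(R) \ L(S).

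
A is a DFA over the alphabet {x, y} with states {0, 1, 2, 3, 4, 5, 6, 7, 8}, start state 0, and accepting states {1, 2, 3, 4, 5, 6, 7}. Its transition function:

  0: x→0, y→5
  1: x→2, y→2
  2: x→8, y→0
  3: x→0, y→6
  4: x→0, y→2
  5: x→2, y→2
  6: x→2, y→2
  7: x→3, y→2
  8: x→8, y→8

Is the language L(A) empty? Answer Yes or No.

No

The string y is accepted: the run 0 → 5 ends in the accepting state 5.
Since at least one string is accepted, L(A) is not empty.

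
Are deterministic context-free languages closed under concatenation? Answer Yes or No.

No

Take L₁ = {ε, c} (finite, hence regular and DCFL) and L₂ = {c aⁿbⁿ : n≥0} ∪ {cc aⁿb²ⁿ : n≥0} (a DCFL: the number of leading c's tells the DPDA whether to pop one stack symbol per b or per two b's). Then L₁L₂ ∩ cca⁺b* = {cc aⁿbⁿ : n≥1} ∪ {cc aⁿb²ⁿ : n≥1}. If L₁L₂ were a DCFL, so would be this intersection with a regular set, and a DPDA for it started from its configuration after reading cc would accept {aⁿbⁿ : n≥1} ∪ {aⁿb²ⁿ : n≥1}, which no deterministic PDA accepts (a DPDA for it would have a single run on aⁿb²ⁿ, accepting after the prefix aⁿbⁿ and accepting again after n more b's; an ordinary PDA that simulates it on a's and b's and, at any moment when it is accepting, may switch to reading only a fresh letter d while feeding each d to the simulation as a b, would accept aⁱbʲdᵏ (k≥1) exactly when both aⁱbʲ and aⁱbʲ⁺ᵏ are in the language, i.e. its language intersected with the regular set a*b*d⁺ would be exactly {aⁿbⁿdⁿ : n≥1} — impossible, since context-free languages are closed under intersection with regular sets and {aⁿbⁿdⁿ} is not context-free). Hence L₁L₂ is not a DCFL.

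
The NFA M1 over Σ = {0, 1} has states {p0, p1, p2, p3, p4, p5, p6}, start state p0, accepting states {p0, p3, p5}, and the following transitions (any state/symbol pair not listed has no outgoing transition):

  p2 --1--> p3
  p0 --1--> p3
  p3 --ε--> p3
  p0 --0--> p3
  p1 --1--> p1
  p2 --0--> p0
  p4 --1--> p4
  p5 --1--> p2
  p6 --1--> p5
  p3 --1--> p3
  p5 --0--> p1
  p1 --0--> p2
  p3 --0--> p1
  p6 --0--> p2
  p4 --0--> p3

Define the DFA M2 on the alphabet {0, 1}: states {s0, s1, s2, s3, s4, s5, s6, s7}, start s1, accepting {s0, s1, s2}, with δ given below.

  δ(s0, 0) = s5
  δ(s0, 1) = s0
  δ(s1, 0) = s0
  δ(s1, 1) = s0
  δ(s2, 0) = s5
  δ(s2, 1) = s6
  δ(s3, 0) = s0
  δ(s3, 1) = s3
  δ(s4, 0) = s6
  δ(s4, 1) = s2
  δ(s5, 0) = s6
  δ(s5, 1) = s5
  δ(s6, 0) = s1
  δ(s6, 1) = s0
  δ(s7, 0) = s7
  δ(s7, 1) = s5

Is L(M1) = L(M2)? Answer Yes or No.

Yes

Exploring the product automaton M1 × M2 from the start pair (p0, s1), following both machines on each input symbol, reaches 4 state pairs: (p0, s1), (p3, s0), (p1, s5), (p2, s6).
M1 accepts in {p0, p3, p5} and M2 accepts in {s0, s1, s2}. In every reachable pair the two components are either both accepting — (p0, s1), (p3, s0) — or both non-accepting, so no string is accepted by exactly one of the machines: L(M1) \ L(M2) and L(M2) \ L(M1) are both empty.
Hence every string is accepted by M1 iff it is accepted by M2, and the two languages coincide.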